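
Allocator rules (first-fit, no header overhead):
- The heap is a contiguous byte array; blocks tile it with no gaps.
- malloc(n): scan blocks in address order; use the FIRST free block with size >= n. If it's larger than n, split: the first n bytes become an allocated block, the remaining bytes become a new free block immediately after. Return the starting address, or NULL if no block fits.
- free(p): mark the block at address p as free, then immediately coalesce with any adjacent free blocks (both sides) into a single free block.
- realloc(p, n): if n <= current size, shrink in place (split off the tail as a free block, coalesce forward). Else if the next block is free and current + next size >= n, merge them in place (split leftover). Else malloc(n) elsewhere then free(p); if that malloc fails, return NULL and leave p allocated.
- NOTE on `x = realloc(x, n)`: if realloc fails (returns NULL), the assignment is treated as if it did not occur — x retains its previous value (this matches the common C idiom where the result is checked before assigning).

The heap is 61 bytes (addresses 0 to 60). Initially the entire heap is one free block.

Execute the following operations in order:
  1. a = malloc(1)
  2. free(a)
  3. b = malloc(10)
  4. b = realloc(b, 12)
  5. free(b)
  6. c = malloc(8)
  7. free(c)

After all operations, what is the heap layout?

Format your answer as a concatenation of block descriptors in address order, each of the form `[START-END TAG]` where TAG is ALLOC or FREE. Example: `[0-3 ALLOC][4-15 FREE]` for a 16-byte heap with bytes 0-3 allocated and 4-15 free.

Op 1: a = malloc(1) -> a = 0; heap: [0-0 ALLOC][1-60 FREE]
Op 2: free(a) -> (freed a); heap: [0-60 FREE]
Op 3: b = malloc(10) -> b = 0; heap: [0-9 ALLOC][10-60 FREE]
Op 4: b = realloc(b, 12) -> b = 0; heap: [0-11 ALLOC][12-60 FREE]
Op 5: free(b) -> (freed b); heap: [0-60 FREE]
Op 6: c = malloc(8) -> c = 0; heap: [0-7 ALLOC][8-60 FREE]
Op 7: free(c) -> (freed c); heap: [0-60 FREE]

Answer: [0-60 FREE]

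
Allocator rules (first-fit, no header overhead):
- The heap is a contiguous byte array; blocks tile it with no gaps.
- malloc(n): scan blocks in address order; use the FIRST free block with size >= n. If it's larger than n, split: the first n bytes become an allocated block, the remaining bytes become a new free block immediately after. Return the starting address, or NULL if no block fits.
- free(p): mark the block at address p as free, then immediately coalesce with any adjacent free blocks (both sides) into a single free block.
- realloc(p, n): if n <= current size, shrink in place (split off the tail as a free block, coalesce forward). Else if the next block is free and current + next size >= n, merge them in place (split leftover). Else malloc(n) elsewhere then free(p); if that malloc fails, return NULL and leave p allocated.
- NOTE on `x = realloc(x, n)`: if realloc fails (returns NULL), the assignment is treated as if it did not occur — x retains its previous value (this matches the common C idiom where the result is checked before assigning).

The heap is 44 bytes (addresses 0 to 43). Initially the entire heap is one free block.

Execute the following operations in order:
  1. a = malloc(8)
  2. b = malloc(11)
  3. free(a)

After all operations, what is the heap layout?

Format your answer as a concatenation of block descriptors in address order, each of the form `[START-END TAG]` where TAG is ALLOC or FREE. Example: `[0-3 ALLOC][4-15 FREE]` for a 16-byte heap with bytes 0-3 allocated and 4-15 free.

Op 1: a = malloc(8) -> a = 0; heap: [0-7 ALLOC][8-43 FREE]
Op 2: b = malloc(11) -> b = 8; heap: [0-7 ALLOC][8-18 ALLOC][19-43 FREE]
Op 3: free(a) -> (freed a); heap: [0-7 FREE][8-18 ALLOC][19-43 FREE]

Answer: [0-7 FREE][8-18 ALLOC][19-43 FREE]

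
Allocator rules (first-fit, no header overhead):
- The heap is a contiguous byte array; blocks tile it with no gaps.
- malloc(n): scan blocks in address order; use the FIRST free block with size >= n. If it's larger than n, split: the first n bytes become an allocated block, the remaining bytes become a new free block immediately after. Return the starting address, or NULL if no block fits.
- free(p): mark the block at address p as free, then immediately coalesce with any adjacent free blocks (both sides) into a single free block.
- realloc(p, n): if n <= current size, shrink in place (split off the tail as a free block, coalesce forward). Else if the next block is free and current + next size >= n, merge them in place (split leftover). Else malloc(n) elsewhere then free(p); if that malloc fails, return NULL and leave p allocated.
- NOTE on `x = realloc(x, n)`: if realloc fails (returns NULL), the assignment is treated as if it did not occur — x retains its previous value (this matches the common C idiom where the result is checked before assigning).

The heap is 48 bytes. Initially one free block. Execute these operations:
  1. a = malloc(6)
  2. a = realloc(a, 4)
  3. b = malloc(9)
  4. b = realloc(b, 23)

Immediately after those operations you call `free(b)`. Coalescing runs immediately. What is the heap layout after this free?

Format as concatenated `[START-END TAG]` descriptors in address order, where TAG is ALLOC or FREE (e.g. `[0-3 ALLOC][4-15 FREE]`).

Answer: [0-3 ALLOC][4-47 FREE]

Derivation:
Op 1: a = malloc(6) -> a = 0; heap: [0-5 ALLOC][6-47 FREE]
Op 2: a = realloc(a, 4) -> a = 0; heap: [0-3 ALLOC][4-47 FREE]
Op 3: b = malloc(9) -> b = 4; heap: [0-3 ALLOC][4-12 ALLOC][13-47 FREE]
Op 4: b = realloc(b, 23) -> b = 4; heap: [0-3 ALLOC][4-26 ALLOC][27-47 FREE]
free(b): b = 4 -> block [4-26 ALLOC]; mark free, coalesce with adjacent free neighbors -> [0-3 ALLOC][4-47 FREE]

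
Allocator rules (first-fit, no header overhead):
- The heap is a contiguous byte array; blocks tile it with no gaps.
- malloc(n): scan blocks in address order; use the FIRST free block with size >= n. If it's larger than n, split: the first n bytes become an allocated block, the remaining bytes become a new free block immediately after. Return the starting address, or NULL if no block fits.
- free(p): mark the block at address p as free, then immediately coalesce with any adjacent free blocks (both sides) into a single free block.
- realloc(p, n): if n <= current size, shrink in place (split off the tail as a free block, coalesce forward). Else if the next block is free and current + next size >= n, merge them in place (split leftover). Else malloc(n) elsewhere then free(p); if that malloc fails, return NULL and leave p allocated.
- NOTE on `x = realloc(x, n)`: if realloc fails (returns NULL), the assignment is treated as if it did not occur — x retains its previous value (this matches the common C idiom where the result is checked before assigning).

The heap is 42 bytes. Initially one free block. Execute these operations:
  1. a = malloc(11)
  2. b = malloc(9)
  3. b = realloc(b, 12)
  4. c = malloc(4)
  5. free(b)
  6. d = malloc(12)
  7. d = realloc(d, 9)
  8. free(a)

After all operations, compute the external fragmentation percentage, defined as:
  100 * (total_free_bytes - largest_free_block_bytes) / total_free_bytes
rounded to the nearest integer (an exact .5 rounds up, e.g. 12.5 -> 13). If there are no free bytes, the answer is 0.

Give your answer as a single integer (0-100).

Answer: 48

Derivation:
Op 1: a = malloc(11) -> a = 0; heap: [0-10 ALLOC][11-41 FREE]
Op 2: b = malloc(9) -> b = 11; heap: [0-10 ALLOC][11-19 ALLOC][20-41 FREE]
Op 3: b = realloc(b, 12) -> b = 11; heap: [0-10 ALLOC][11-22 ALLOC][23-41 FREE]
Op 4: c = malloc(4) -> c = 23; heap: [0-10 ALLOC][11-22 ALLOC][23-26 ALLOC][27-41 FREE]
Op 5: free(b) -> (freed b); heap: [0-10 ALLOC][11-22 FREE][23-26 ALLOC][27-41 FREE]
Op 6: d = malloc(12) -> d = 11; heap: [0-10 ALLOC][11-22 ALLOC][23-26 ALLOC][27-41 FREE]
Op 7: d = realloc(d, 9) -> d = 11; heap: [0-10 ALLOC][11-19 ALLOC][20-22 FREE][23-26 ALLOC][27-41 FREE]
Op 8: free(a) -> (freed a); heap: [0-10 FREE][11-19 ALLOC][20-22 FREE][23-26 ALLOC][27-41 FREE]
Free blocks: [11 3 15] total_free=29 largest=15 -> 100*(29-15)/29 = 1400/29 ≈ 48.276 -> rounds to 48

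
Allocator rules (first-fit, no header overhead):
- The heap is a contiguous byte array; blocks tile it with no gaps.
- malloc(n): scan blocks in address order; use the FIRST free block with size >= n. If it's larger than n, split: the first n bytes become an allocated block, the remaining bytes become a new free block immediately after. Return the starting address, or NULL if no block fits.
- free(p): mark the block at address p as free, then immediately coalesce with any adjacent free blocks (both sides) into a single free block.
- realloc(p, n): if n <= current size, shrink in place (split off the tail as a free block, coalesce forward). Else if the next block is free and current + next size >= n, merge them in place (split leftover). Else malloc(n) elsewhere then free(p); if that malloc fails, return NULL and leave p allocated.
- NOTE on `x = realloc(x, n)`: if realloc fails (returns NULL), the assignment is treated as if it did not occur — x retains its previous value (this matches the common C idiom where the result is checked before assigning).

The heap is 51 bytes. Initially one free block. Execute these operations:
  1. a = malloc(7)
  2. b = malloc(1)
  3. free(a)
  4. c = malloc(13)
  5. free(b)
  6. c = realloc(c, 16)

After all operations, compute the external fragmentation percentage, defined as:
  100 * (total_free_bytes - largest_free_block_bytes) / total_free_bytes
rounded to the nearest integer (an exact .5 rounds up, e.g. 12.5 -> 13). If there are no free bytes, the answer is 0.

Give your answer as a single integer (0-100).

Answer: 23

Derivation:
Op 1: a = malloc(7) -> a = 0; heap: [0-6 ALLOC][7-50 FREE]
Op 2: b = malloc(1) -> b = 7; heap: [0-6 ALLOC][7-7 ALLOC][8-50 FREE]
Op 3: free(a) -> (freed a); heap: [0-6 FREE][7-7 ALLOC][8-50 FREE]
Op 4: c = malloc(13) -> c = 8; heap: [0-6 FREE][7-7 ALLOC][8-20 ALLOC][21-50 FREE]
Op 5: free(b) -> (freed b); heap: [0-7 FREE][8-20 ALLOC][21-50 FREE]
Op 6: c = realloc(c, 16) -> c = 8; heap: [0-7 FREE][8-23 ALLOC][24-50 FREE]
Free blocks: [8 27] total_free=35 largest=27 -> 100*(35-27)/35 = 800/35 ≈ 22.857 -> rounds to 23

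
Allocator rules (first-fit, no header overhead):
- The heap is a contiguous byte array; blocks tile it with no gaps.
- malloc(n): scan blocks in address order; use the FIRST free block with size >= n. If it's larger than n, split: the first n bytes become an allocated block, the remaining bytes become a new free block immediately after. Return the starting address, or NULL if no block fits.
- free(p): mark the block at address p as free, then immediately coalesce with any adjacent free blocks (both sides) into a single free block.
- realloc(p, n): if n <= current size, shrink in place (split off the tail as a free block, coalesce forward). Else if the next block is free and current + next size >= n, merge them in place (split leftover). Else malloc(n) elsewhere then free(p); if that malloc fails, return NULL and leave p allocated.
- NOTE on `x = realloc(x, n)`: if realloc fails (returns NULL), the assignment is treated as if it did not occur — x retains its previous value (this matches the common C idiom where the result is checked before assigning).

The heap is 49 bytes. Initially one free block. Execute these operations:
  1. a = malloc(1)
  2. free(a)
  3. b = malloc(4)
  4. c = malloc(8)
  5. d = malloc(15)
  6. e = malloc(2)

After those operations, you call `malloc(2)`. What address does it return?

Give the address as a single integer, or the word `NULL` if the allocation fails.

Op 1: a = malloc(1) -> a = 0; heap: [0-0 ALLOC][1-48 FREE]
Op 2: free(a) -> (freed a); heap: [0-48 FREE]
Op 3: b = malloc(4) -> b = 0; heap: [0-3 ALLOC][4-48 FREE]
Op 4: c = malloc(8) -> c = 4; heap: [0-3 ALLOC][4-11 ALLOC][12-48 FREE]
Op 5: d = malloc(15) -> d = 12; heap: [0-3 ALLOC][4-11 ALLOC][12-26 ALLOC][27-48 FREE]
Op 6: e = malloc(2) -> e = 27; heap: [0-3 ALLOC][4-11 ALLOC][12-26 ALLOC][27-28 ALLOC][29-48 FREE]
malloc(2): first-fit scan over [0-3 ALLOC][4-11 ALLOC][12-26 ALLOC][27-28 ALLOC][29-48 FREE] -> 29

Answer: 29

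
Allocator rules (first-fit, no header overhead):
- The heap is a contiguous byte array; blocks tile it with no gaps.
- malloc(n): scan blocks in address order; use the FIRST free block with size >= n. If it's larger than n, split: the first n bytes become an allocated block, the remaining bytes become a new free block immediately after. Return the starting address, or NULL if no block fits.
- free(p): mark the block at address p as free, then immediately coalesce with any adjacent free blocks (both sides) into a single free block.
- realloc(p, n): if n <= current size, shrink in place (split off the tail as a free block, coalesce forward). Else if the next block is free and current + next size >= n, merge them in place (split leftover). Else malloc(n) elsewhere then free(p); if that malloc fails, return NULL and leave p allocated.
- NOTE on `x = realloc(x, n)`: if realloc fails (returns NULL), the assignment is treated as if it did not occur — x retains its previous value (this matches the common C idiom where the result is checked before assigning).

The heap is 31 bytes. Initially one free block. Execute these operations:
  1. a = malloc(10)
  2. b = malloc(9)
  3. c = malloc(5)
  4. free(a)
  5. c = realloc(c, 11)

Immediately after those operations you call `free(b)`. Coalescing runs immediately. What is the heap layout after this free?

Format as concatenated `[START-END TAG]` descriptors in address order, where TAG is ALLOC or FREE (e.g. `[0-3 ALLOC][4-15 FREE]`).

Answer: [0-18 FREE][19-29 ALLOC][30-30 FREE]

Derivation:
Op 1: a = malloc(10) -> a = 0; heap: [0-9 ALLOC][10-30 FREE]
Op 2: b = malloc(9) -> b = 10; heap: [0-9 ALLOC][10-18 ALLOC][19-30 FREE]
Op 3: c = malloc(5) -> c = 19; heap: [0-9 ALLOC][10-18 ALLOC][19-23 ALLOC][24-30 FREE]
Op 4: free(a) -> (freed a); heap: [0-9 FREE][10-18 ALLOC][19-23 ALLOC][24-30 FREE]
Op 5: c = realloc(c, 11) -> c = 19; heap: [0-9 FREE][10-18 ALLOC][19-29 ALLOC][30-30 FREE]
free(b): b = 10 -> block [10-18 ALLOC]; mark free, coalesce with adjacent free neighbors -> [0-18 FREE][19-29 ALLOC][30-30 FREE]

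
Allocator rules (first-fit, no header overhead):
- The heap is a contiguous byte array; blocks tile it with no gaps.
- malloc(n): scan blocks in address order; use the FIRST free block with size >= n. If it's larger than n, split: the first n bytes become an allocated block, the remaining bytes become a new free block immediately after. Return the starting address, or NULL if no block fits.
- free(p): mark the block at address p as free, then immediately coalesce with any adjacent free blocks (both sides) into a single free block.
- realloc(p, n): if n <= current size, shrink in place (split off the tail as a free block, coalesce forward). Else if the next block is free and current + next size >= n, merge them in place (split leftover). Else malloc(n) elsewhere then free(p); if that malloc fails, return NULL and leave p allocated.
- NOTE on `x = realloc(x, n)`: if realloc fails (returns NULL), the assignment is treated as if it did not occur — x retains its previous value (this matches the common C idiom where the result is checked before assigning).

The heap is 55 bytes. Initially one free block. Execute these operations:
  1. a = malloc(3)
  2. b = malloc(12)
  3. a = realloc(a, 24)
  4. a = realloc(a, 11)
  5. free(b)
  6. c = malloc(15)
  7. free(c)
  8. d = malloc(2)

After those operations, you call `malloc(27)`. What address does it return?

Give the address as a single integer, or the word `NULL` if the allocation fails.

Answer: 26

Derivation:
Op 1: a = malloc(3) -> a = 0; heap: [0-2 ALLOC][3-54 FREE]
Op 2: b = malloc(12) -> b = 3; heap: [0-2 ALLOC][3-14 ALLOC][15-54 FREE]
Op 3: a = realloc(a, 24) -> a = 15; heap: [0-2 FREE][3-14 ALLOC][15-38 ALLOC][39-54 FREE]
Op 4: a = realloc(a, 11) -> a = 15; heap: [0-2 FREE][3-14 ALLOC][15-25 ALLOC][26-54 FREE]
Op 5: free(b) -> (freed b); heap: [0-14 FREE][15-25 ALLOC][26-54 FREE]
Op 6: c = malloc(15) -> c = 0; heap: [0-14 ALLOC][15-25 ALLOC][26-54 FREE]
Op 7: free(c) -> (freed c); heap: [0-14 FREE][15-25 ALLOC][26-54 FREE]
Op 8: d = malloc(2) -> d = 0; heap: [0-1 ALLOC][2-14 FREE][15-25 ALLOC][26-54 FREE]
malloc(27): first-fit scan over [0-1 ALLOC][2-14 FREE][15-25 ALLOC][26-54 FREE] -> 26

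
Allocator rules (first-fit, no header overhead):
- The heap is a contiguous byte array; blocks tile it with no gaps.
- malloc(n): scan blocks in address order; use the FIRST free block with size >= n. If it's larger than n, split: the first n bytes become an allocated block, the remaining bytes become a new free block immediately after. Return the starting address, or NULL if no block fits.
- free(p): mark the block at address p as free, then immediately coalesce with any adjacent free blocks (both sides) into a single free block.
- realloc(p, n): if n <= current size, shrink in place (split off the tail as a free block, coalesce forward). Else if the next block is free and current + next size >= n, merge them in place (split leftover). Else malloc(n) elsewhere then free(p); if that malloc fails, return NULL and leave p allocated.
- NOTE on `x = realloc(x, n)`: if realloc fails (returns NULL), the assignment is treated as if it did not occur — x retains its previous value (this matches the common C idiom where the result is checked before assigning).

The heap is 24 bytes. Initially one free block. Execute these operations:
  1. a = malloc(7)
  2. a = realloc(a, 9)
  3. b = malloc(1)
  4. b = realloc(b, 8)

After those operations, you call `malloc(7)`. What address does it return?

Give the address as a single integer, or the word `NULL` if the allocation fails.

Op 1: a = malloc(7) -> a = 0; heap: [0-6 ALLOC][7-23 FREE]
Op 2: a = realloc(a, 9) -> a = 0; heap: [0-8 ALLOC][9-23 FREE]
Op 3: b = malloc(1) -> b = 9; heap: [0-8 ALLOC][9-9 ALLOC][10-23 FREE]
Op 4: b = realloc(b, 8) -> b = 9; heap: [0-8 ALLOC][9-16 ALLOC][17-23 FREE]
malloc(7): first-fit scan over [0-8 ALLOC][9-16 ALLOC][17-23 FREE] -> 17

Answer: 17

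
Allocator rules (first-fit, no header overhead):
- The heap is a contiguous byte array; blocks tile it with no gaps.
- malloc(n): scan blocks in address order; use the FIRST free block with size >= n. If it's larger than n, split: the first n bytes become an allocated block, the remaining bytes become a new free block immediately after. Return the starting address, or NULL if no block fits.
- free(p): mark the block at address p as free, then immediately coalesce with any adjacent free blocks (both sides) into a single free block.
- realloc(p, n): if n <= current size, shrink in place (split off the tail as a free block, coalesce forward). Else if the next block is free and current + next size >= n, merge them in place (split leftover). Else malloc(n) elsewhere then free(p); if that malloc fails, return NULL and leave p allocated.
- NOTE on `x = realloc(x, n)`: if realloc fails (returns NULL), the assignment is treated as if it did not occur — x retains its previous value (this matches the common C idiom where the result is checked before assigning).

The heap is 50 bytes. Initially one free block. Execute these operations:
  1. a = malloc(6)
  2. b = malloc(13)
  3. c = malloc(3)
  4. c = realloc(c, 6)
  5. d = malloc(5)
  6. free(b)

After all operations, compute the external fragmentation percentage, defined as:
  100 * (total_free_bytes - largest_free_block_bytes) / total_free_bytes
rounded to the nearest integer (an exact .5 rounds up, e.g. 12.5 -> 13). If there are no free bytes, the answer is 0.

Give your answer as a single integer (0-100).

Answer: 39

Derivation:
Op 1: a = malloc(6) -> a = 0; heap: [0-5 ALLOC][6-49 FREE]
Op 2: b = malloc(13) -> b = 6; heap: [0-5 ALLOC][6-18 ALLOC][19-49 FREE]
Op 3: c = malloc(3) -> c = 19; heap: [0-5 ALLOC][6-18 ALLOC][19-21 ALLOC][22-49 FREE]
Op 4: c = realloc(c, 6) -> c = 19; heap: [0-5 ALLOC][6-18 ALLOC][19-24 ALLOC][25-49 FREE]
Op 5: d = malloc(5) -> d = 25; heap: [0-5 ALLOC][6-18 ALLOC][19-24 ALLOC][25-29 ALLOC][30-49 FREE]
Op 6: free(b) -> (freed b); heap: [0-5 ALLOC][6-18 FREE][19-24 ALLOC][25-29 ALLOC][30-49 FREE]
Free blocks: [13 20] total_free=33 largest=20 -> 100*(33-20)/33 = 1300/33 ≈ 39.394 -> rounds to 39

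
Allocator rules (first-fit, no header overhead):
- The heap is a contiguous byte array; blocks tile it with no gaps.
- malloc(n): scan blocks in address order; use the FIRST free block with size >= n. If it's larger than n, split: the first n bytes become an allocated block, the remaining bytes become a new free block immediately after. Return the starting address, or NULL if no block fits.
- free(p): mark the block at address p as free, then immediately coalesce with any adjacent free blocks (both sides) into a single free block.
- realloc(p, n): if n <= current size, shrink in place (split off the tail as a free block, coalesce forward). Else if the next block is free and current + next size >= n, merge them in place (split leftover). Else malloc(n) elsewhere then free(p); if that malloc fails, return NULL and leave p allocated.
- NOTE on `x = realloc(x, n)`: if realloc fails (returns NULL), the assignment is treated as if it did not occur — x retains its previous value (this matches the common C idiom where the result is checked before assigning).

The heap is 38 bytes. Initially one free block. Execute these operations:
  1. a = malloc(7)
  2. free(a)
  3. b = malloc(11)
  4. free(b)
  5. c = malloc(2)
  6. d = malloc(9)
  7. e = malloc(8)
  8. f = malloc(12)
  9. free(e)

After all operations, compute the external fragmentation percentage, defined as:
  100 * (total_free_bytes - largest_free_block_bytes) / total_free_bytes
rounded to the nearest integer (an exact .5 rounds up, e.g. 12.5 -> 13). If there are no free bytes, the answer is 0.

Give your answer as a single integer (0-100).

Op 1: a = malloc(7) -> a = 0; heap: [0-6 ALLOC][7-37 FREE]
Op 2: free(a) -> (freed a); heap: [0-37 FREE]
Op 3: b = malloc(11) -> b = 0; heap: [0-10 ALLOC][11-37 FREE]
Op 4: free(b) -> (freed b); heap: [0-37 FREE]
Op 5: c = malloc(2) -> c = 0; heap: [0-1 ALLOC][2-37 FREE]
Op 6: d = malloc(9) -> d = 2; heap: [0-1 ALLOC][2-10 ALLOC][11-37 FREE]
Op 7: e = malloc(8) -> e = 11; heap: [0-1 ALLOC][2-10 ALLOC][11-18 ALLOC][19-37 FREE]
Op 8: f = malloc(12) -> f = 19; heap: [0-1 ALLOC][2-10 ALLOC][11-18 ALLOC][19-30 ALLOC][31-37 FREE]
Op 9: free(e) -> (freed e); heap: [0-1 ALLOC][2-10 ALLOC][11-18 FREE][19-30 ALLOC][31-37 FREE]
Free blocks: [8 7] total_free=15 largest=8 -> 100*(15-8)/15 = 700/15 ≈ 46.667 -> rounds to 47

Answer: 47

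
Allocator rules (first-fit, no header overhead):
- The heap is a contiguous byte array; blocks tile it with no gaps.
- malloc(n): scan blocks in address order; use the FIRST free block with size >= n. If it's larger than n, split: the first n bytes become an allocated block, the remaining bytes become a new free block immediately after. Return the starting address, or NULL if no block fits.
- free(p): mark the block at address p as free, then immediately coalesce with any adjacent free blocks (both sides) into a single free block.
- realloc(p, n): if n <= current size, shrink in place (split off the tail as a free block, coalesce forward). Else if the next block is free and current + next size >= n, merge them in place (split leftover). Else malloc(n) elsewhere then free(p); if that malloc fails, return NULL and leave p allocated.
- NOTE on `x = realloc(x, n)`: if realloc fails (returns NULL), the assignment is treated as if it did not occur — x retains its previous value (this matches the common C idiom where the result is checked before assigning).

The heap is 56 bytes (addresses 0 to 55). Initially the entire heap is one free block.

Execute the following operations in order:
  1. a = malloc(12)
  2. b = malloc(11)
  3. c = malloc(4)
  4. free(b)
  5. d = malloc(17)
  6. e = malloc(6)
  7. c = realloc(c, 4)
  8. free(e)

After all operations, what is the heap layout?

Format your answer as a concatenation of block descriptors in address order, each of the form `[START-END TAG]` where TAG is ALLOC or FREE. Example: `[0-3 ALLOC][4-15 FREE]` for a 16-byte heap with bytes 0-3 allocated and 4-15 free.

Op 1: a = malloc(12) -> a = 0; heap: [0-11 ALLOC][12-55 FREE]
Op 2: b = malloc(11) -> b = 12; heap: [0-11 ALLOC][12-22 ALLOC][23-55 FREE]
Op 3: c = malloc(4) -> c = 23; heap: [0-11 ALLOC][12-22 ALLOC][23-26 ALLOC][27-55 FREE]
Op 4: free(b) -> (freed b); heap: [0-11 ALLOC][12-22 FREE][23-26 ALLOC][27-55 FREE]
Op 5: d = malloc(17) -> d = 27; heap: [0-11 ALLOC][12-22 FREE][23-26 ALLOC][27-43 ALLOC][44-55 FREE]
Op 6: e = malloc(6) -> e = 12; heap: [0-11 ALLOC][12-17 ALLOC][18-22 FREE][23-26 ALLOC][27-43 ALLOC][44-55 FREE]
Op 7: c = realloc(c, 4) -> c = 23; heap: [0-11 ALLOC][12-17 ALLOC][18-22 FREE][23-26 ALLOC][27-43 ALLOC][44-55 FREE]
Op 8: free(e) -> (freed e); heap: [0-11 ALLOC][12-22 FREE][23-26 ALLOC][27-43 ALLOC][44-55 FREE]

Answer: [0-11 ALLOC][12-22 FREE][23-26 ALLOC][27-43 ALLOC][44-55 FREE]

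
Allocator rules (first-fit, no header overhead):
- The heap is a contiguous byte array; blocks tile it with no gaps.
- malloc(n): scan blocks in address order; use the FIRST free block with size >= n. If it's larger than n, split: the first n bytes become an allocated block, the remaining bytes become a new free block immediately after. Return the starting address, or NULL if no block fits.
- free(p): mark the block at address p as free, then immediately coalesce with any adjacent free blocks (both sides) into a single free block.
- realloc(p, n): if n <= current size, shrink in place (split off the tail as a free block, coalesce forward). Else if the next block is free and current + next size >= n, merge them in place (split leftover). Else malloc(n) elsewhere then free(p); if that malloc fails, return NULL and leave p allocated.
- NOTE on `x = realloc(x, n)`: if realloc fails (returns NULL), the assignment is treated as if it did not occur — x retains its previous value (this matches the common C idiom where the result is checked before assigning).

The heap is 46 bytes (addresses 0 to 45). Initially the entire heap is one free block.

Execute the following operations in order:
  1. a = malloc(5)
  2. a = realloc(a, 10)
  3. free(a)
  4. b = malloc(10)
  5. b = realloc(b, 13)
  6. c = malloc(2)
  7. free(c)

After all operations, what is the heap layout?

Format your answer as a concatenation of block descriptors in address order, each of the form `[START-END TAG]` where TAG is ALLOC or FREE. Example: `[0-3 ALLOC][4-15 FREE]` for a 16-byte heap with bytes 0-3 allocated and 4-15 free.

Op 1: a = malloc(5) -> a = 0; heap: [0-4 ALLOC][5-45 FREE]
Op 2: a = realloc(a, 10) -> a = 0; heap: [0-9 ALLOC][10-45 FREE]
Op 3: free(a) -> (freed a); heap: [0-45 FREE]
Op 4: b = malloc(10) -> b = 0; heap: [0-9 ALLOC][10-45 FREE]
Op 5: b = realloc(b, 13) -> b = 0; heap: [0-12 ALLOC][13-45 FREE]
Op 6: c = malloc(2) -> c = 13; heap: [0-12 ALLOC][13-14 ALLOC][15-45 FREE]
Op 7: free(c) -> (freed c); heap: [0-12 ALLOC][13-45 FREE]

Answer: [0-12 ALLOC][13-45 FREE]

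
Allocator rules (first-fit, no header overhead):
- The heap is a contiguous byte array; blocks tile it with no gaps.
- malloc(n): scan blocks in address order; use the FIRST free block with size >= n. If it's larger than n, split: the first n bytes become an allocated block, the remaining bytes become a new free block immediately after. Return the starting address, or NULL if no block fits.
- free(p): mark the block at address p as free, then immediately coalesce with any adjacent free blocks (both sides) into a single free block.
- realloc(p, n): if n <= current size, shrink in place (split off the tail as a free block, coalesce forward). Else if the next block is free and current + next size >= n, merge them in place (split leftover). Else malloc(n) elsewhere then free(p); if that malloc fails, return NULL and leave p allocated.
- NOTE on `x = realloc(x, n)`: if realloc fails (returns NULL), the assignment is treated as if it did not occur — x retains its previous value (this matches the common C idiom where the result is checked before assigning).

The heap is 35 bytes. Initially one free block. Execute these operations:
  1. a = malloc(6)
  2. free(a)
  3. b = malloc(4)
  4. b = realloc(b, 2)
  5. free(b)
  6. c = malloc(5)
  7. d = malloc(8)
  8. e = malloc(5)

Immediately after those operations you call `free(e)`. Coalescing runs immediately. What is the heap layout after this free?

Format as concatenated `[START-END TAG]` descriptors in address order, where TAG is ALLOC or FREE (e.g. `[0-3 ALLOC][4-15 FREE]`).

Answer: [0-4 ALLOC][5-12 ALLOC][13-34 FREE]

Derivation:
Op 1: a = malloc(6) -> a = 0; heap: [0-5 ALLOC][6-34 FREE]
Op 2: free(a) -> (freed a); heap: [0-34 FREE]
Op 3: b = malloc(4) -> b = 0; heap: [0-3 ALLOC][4-34 FREE]
Op 4: b = realloc(b, 2) -> b = 0; heap: [0-1 ALLOC][2-34 FREE]
Op 5: free(b) -> (freed b); heap: [0-34 FREE]
Op 6: c = malloc(5) -> c = 0; heap: [0-4 ALLOC][5-34 FREE]
Op 7: d = malloc(8) -> d = 5; heap: [0-4 ALLOC][5-12 ALLOC][13-34 FREE]
Op 8: e = malloc(5) -> e = 13; heap: [0-4 ALLOC][5-12 ALLOC][13-17 ALLOC][18-34 FREE]
free(e): e = 13 -> block [13-17 ALLOC]; mark free, coalesce with adjacent free neighbors -> [0-4 ALLOC][5-12 ALLOC][13-34 FREE]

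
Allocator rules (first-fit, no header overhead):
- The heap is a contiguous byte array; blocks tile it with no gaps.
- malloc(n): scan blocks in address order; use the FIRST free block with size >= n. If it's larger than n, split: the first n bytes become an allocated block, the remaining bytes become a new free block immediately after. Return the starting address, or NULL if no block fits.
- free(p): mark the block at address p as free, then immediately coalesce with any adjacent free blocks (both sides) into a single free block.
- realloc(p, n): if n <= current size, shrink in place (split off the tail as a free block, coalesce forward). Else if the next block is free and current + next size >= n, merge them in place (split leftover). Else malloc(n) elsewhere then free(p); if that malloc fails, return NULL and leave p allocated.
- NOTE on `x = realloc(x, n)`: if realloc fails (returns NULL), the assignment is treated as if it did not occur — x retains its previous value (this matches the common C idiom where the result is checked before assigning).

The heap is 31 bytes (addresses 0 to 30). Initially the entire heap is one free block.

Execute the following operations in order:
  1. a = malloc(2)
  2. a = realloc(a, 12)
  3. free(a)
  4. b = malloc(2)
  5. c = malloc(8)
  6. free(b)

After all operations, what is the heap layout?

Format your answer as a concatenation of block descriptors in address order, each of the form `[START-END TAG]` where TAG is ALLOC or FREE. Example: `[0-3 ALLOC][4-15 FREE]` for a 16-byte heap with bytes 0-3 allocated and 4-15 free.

Op 1: a = malloc(2) -> a = 0; heap: [0-1 ALLOC][2-30 FREE]
Op 2: a = realloc(a, 12) -> a = 0; heap: [0-11 ALLOC][12-30 FREE]
Op 3: free(a) -> (freed a); heap: [0-30 FREE]
Op 4: b = malloc(2) -> b = 0; heap: [0-1 ALLOC][2-30 FREE]
Op 5: c = malloc(8) -> c = 2; heap: [0-1 ALLOC][2-9 ALLOC][10-30 FREE]
Op 6: free(b) -> (freed b); heap: [0-1 FREE][2-9 ALLOC][10-30 FREE]

Answer: [0-1 FREE][2-9 ALLOC][10-30 FREE]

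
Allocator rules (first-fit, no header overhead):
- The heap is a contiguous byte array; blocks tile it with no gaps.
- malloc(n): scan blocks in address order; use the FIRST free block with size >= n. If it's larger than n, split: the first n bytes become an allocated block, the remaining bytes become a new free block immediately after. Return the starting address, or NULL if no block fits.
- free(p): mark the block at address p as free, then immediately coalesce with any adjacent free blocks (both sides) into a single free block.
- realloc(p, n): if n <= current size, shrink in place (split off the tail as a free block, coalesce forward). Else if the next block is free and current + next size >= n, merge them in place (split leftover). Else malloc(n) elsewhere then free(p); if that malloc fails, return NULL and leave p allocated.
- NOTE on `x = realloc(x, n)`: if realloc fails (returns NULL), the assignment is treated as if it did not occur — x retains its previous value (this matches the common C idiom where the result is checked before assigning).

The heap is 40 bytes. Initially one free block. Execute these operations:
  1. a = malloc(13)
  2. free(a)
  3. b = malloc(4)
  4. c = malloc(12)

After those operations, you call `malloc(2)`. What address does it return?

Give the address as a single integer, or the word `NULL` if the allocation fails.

Op 1: a = malloc(13) -> a = 0; heap: [0-12 ALLOC][13-39 FREE]
Op 2: free(a) -> (freed a); heap: [0-39 FREE]
Op 3: b = malloc(4) -> b = 0; heap: [0-3 ALLOC][4-39 FREE]
Op 4: c = malloc(12) -> c = 4; heap: [0-3 ALLOC][4-15 ALLOC][16-39 FREE]
malloc(2): first-fit scan over [0-3 ALLOC][4-15 ALLOC][16-39 FREE] -> 16

Answer: 16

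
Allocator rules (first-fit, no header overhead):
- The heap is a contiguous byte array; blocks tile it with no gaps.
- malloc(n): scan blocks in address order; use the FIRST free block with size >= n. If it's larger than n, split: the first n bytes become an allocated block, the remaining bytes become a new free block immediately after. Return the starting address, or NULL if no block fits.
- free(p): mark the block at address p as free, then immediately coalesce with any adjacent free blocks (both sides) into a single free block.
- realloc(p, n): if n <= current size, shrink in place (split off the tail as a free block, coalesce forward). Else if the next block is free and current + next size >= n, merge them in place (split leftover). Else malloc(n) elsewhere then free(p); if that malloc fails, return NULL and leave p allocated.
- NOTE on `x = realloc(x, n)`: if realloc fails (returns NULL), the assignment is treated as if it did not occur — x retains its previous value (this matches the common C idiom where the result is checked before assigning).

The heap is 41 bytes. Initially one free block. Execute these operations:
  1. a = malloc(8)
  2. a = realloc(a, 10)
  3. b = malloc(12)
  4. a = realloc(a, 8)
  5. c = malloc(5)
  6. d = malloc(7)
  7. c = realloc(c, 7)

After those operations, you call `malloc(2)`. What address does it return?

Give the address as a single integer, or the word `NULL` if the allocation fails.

Op 1: a = malloc(8) -> a = 0; heap: [0-7 ALLOC][8-40 FREE]
Op 2: a = realloc(a, 10) -> a = 0; heap: [0-9 ALLOC][10-40 FREE]
Op 3: b = malloc(12) -> b = 10; heap: [0-9 ALLOC][10-21 ALLOC][22-40 FREE]
Op 4: a = realloc(a, 8) -> a = 0; heap: [0-7 ALLOC][8-9 FREE][10-21 ALLOC][22-40 FREE]
Op 5: c = malloc(5) -> c = 22; heap: [0-7 ALLOC][8-9 FREE][10-21 ALLOC][22-26 ALLOC][27-40 FREE]
Op 6: d = malloc(7) -> d = 27; heap: [0-7 ALLOC][8-9 FREE][10-21 ALLOC][22-26 ALLOC][27-33 ALLOC][34-40 FREE]
Op 7: c = realloc(c, 7) -> c = 34; heap: [0-7 ALLOC][8-9 FREE][10-21 ALLOC][22-26 FREE][27-33 ALLOC][34-40 ALLOC]
malloc(2): first-fit scan over [0-7 ALLOC][8-9 FREE][10-21 ALLOC][22-26 FREE][27-33 ALLOC][34-40 ALLOC] -> 8

Answer: 8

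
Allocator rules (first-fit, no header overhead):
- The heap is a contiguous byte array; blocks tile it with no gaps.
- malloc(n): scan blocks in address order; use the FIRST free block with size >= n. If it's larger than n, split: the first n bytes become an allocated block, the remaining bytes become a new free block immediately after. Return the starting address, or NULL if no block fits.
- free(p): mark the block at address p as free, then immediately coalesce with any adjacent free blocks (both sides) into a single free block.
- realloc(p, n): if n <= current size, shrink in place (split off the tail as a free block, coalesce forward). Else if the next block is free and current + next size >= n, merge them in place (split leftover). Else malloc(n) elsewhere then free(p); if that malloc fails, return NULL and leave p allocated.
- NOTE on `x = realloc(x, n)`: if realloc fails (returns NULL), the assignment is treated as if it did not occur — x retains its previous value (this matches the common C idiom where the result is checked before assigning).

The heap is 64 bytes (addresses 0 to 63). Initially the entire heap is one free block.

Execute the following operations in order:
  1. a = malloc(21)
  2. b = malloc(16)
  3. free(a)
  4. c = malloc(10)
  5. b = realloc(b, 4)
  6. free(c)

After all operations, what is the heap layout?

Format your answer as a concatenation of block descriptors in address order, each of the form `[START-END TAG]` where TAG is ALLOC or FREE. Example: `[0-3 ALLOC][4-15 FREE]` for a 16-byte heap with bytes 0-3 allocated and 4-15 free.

Answer: [0-20 FREE][21-24 ALLOC][25-63 FREE]

Derivation:
Op 1: a = malloc(21) -> a = 0; heap: [0-20 ALLOC][21-63 FREE]
Op 2: b = malloc(16) -> b = 21; heap: [0-20 ALLOC][21-36 ALLOC][37-63 FREE]
Op 3: free(a) -> (freed a); heap: [0-20 FREE][21-36 ALLOC][37-63 FREE]
Op 4: c = malloc(10) -> c = 0; heap: [0-9 ALLOC][10-20 FREE][21-36 ALLOC][37-63 FREE]
Op 5: b = realloc(b, 4) -> b = 21; heap: [0-9 ALLOC][10-20 FREE][21-24 ALLOC][25-63 FREE]
Op 6: free(c) -> (freed c); heap: [0-20 FREE][21-24 ALLOC][25-63 FREE]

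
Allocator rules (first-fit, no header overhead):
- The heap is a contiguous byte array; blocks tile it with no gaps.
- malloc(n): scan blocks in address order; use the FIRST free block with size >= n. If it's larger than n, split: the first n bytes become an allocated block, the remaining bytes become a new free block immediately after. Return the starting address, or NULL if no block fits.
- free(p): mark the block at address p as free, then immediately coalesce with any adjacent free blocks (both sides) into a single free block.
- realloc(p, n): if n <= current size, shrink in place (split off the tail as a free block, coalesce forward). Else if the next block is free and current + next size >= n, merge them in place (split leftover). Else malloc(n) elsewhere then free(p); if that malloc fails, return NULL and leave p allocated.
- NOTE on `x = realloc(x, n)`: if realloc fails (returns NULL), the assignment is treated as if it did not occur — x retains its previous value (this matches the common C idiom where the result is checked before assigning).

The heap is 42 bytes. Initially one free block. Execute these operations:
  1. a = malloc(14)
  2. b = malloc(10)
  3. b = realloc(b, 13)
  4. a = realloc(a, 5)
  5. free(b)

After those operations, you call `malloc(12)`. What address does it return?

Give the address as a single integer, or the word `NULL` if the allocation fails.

Answer: 5

Derivation:
Op 1: a = malloc(14) -> a = 0; heap: [0-13 ALLOC][14-41 FREE]
Op 2: b = malloc(10) -> b = 14; heap: [0-13 ALLOC][14-23 ALLOC][24-41 FREE]
Op 3: b = realloc(b, 13) -> b = 14; heap: [0-13 ALLOC][14-26 ALLOC][27-41 FREE]
Op 4: a = realloc(a, 5) -> a = 0; heap: [0-4 ALLOC][5-13 FREE][14-26 ALLOC][27-41 FREE]
Op 5: free(b) -> (freed b); heap: [0-4 ALLOC][5-41 FREE]
malloc(12): first-fit scan over [0-4 ALLOC][5-41 FREE] -> 5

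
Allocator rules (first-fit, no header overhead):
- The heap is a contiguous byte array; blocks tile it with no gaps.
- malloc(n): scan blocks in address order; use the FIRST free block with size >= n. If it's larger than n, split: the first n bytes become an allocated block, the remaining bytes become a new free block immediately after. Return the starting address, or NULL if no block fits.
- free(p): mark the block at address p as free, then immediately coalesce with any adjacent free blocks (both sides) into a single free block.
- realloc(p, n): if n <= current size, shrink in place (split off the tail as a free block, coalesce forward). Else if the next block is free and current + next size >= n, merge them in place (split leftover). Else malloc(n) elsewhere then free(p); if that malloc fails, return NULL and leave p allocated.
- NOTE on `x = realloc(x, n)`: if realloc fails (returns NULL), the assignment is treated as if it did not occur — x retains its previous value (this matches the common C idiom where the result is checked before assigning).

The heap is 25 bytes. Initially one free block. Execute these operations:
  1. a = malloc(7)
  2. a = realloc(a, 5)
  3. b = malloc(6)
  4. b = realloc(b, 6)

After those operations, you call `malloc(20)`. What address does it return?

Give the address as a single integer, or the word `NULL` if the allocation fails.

Answer: NULL

Derivation:
Op 1: a = malloc(7) -> a = 0; heap: [0-6 ALLOC][7-24 FREE]
Op 2: a = realloc(a, 5) -> a = 0; heap: [0-4 ALLOC][5-24 FREE]
Op 3: b = malloc(6) -> b = 5; heap: [0-4 ALLOC][5-10 ALLOC][11-24 FREE]
Op 4: b = realloc(b, 6) -> b = 5; heap: [0-4 ALLOC][5-10 ALLOC][11-24 FREE]
malloc(20): first-fit scan over [0-4 ALLOC][5-10 ALLOC][11-24 FREE] -> NULL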